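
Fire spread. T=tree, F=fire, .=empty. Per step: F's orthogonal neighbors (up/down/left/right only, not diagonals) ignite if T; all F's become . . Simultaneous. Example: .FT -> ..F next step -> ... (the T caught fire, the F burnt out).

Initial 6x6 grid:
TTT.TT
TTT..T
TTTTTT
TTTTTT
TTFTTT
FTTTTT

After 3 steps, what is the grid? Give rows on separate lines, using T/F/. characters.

Step 1: 6 trees catch fire, 2 burn out
  TTT.TT
  TTT..T
  TTTTTT
  TTFTTT
  FF.FTT
  .FFTTT
Step 2: 6 trees catch fire, 6 burn out
  TTT.TT
  TTT..T
  TTFTTT
  FF.FTT
  ....FT
  ...FTT
Step 3: 7 trees catch fire, 6 burn out
  TTT.TT
  TTF..T
  FF.FTT
  ....FT
  .....F
  ....FT

TTT.TT
TTF..T
FF.FTT
....FT
.....F
....FT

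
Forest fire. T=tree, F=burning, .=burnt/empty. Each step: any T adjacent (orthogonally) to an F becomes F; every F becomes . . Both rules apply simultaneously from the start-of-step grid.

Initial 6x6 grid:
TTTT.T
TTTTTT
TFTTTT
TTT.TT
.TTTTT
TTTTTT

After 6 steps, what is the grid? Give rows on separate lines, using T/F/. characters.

Step 1: 4 trees catch fire, 1 burn out
  TTTT.T
  TFTTTT
  F.FTTT
  TFT.TT
  .TTTTT
  TTTTTT
Step 2: 7 trees catch fire, 4 burn out
  TFTT.T
  F.FTTT
  ...FTT
  F.F.TT
  .FTTTT
  TTTTTT
Step 3: 6 trees catch fire, 7 burn out
  F.FT.T
  ...FTT
  ....FT
  ....TT
  ..FTTT
  TFTTTT
Step 4: 7 trees catch fire, 6 burn out
  ...F.T
  ....FT
  .....F
  ....FT
  ...FTT
  F.FTTT
Step 5: 4 trees catch fire, 7 burn out
  .....T
  .....F
  ......
  .....F
  ....FT
  ...FTT
Step 6: 3 trees catch fire, 4 burn out
  .....F
  ......
  ......
  ......
  .....F
  ....FT

.....F
......
......
......
.....F
....FT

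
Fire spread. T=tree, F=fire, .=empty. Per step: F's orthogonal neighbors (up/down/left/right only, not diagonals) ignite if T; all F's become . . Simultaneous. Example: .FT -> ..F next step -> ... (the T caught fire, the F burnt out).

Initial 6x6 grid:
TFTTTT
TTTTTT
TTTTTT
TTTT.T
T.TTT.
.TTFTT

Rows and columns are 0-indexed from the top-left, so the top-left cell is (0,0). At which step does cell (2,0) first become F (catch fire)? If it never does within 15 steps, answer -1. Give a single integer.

Step 1: cell (2,0)='T' (+6 fires, +2 burnt)
Step 2: cell (2,0)='T' (+9 fires, +6 burnt)
Step 3: cell (2,0)='F' (+7 fires, +9 burnt)
  -> target ignites at step 3
Step 4: cell (2,0)='.' (+4 fires, +7 burnt)
Step 5: cell (2,0)='.' (+3 fires, +4 burnt)
Step 6: cell (2,0)='.' (+1 fires, +3 burnt)
Step 7: cell (2,0)='.' (+0 fires, +1 burnt)
  fire out at step 7

3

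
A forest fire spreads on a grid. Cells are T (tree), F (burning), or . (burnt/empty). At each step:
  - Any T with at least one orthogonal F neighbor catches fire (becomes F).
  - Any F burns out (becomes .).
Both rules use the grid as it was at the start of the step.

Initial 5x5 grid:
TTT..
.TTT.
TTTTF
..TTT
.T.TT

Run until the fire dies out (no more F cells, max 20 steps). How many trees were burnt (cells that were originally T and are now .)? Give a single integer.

Step 1: +2 fires, +1 burnt (F count now 2)
Step 2: +4 fires, +2 burnt (F count now 4)
Step 3: +4 fires, +4 burnt (F count now 4)
Step 4: +3 fires, +4 burnt (F count now 3)
Step 5: +1 fires, +3 burnt (F count now 1)
Step 6: +1 fires, +1 burnt (F count now 1)
Step 7: +0 fires, +1 burnt (F count now 0)
Fire out after step 7
Initially T: 16, now '.': 24
Total burnt (originally-T cells now '.'): 15

Answer: 15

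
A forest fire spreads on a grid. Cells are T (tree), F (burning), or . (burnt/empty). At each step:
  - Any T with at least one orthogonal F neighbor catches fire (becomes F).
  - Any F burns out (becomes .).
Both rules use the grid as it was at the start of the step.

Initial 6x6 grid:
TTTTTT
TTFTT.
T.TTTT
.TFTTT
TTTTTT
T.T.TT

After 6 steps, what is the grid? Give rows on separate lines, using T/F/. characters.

Step 1: 7 trees catch fire, 2 burn out
  TTFTTT
  TF.FT.
  T.FTTT
  .F.FTT
  TTFTTT
  T.T.TT
Step 2: 9 trees catch fire, 7 burn out
  TF.FTT
  F...F.
  T..FTT
  ....FT
  TF.FTT
  T.F.TT
Step 3: 7 trees catch fire, 9 burn out
  F...FT
  ......
  F...FT
  .....F
  F...FT
  T...TT
Step 4: 5 trees catch fire, 7 burn out
  .....F
  ......
  .....F
  ......
  .....F
  F...FT
Step 5: 1 trees catch fire, 5 burn out
  ......
  ......
  ......
  ......
  ......
  .....F
Step 6: 0 trees catch fire, 1 burn out
  ......
  ......
  ......
  ......
  ......
  ......

......
......
......
......
......
......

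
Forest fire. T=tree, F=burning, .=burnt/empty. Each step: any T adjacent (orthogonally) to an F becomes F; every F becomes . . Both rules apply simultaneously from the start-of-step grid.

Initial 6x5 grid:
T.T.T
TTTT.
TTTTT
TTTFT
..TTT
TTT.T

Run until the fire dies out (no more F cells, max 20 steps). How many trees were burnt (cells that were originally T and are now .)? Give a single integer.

Step 1: +4 fires, +1 burnt (F count now 4)
Step 2: +6 fires, +4 burnt (F count now 6)
Step 3: +5 fires, +6 burnt (F count now 5)
Step 4: +4 fires, +5 burnt (F count now 4)
Step 5: +2 fires, +4 burnt (F count now 2)
Step 6: +1 fires, +2 burnt (F count now 1)
Step 7: +0 fires, +1 burnt (F count now 0)
Fire out after step 7
Initially T: 23, now '.': 29
Total burnt (originally-T cells now '.'): 22

Answer: 22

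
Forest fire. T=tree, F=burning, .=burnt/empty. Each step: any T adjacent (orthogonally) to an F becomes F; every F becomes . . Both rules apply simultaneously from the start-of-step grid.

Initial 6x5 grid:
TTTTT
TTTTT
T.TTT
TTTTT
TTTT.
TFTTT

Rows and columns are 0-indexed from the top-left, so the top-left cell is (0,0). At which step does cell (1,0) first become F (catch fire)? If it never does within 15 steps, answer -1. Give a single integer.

Step 1: cell (1,0)='T' (+3 fires, +1 burnt)
Step 2: cell (1,0)='T' (+4 fires, +3 burnt)
Step 3: cell (1,0)='T' (+4 fires, +4 burnt)
Step 4: cell (1,0)='T' (+3 fires, +4 burnt)
Step 5: cell (1,0)='F' (+4 fires, +3 burnt)
  -> target ignites at step 5
Step 6: cell (1,0)='.' (+5 fires, +4 burnt)
Step 7: cell (1,0)='.' (+3 fires, +5 burnt)
Step 8: cell (1,0)='.' (+1 fires, +3 burnt)
Step 9: cell (1,0)='.' (+0 fires, +1 burnt)
  fire out at step 9

5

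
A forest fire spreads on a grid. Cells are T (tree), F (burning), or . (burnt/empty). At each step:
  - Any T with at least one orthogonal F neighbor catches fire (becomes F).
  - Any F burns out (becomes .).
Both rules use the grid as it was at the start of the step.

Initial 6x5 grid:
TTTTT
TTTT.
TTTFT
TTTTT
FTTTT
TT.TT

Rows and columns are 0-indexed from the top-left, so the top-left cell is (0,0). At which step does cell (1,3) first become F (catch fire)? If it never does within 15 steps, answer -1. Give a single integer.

Step 1: cell (1,3)='F' (+7 fires, +2 burnt)
  -> target ignites at step 1
Step 2: cell (1,3)='.' (+10 fires, +7 burnt)
Step 3: cell (1,3)='.' (+6 fires, +10 burnt)
Step 4: cell (1,3)='.' (+3 fires, +6 burnt)
Step 5: cell (1,3)='.' (+0 fires, +3 burnt)
  fire out at step 5

1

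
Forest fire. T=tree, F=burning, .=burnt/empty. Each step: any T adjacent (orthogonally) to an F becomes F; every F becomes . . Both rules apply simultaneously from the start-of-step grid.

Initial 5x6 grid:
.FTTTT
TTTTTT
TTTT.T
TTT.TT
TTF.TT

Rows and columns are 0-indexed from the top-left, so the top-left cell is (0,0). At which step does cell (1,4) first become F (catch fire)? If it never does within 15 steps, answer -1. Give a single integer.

Step 1: cell (1,4)='T' (+4 fires, +2 burnt)
Step 2: cell (1,4)='T' (+7 fires, +4 burnt)
Step 3: cell (1,4)='T' (+5 fires, +7 burnt)
Step 4: cell (1,4)='F' (+2 fires, +5 burnt)
  -> target ignites at step 4
Step 5: cell (1,4)='.' (+1 fires, +2 burnt)
Step 6: cell (1,4)='.' (+1 fires, +1 burnt)
Step 7: cell (1,4)='.' (+1 fires, +1 burnt)
Step 8: cell (1,4)='.' (+2 fires, +1 burnt)
Step 9: cell (1,4)='.' (+1 fires, +2 burnt)
Step 10: cell (1,4)='.' (+0 fires, +1 burnt)
  fire out at step 10

4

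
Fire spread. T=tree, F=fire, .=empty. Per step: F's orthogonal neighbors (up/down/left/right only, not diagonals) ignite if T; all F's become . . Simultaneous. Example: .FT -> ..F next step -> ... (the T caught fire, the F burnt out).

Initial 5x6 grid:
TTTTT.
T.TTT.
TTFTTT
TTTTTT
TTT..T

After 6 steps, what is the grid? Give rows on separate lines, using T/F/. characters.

Step 1: 4 trees catch fire, 1 burn out
  TTTTT.
  T.FTT.
  TF.FTT
  TTFTTT
  TTT..T
Step 2: 7 trees catch fire, 4 burn out
  TTFTT.
  T..FT.
  F...FT
  TF.FTT
  TTF..T
Step 3: 8 trees catch fire, 7 burn out
  TF.FT.
  F...F.
  .....F
  F...FT
  TF...T
Step 4: 4 trees catch fire, 8 burn out
  F...F.
  ......
  ......
  .....F
  F....T
Step 5: 1 trees catch fire, 4 burn out
  ......
  ......
  ......
  ......
  .....F
Step 6: 0 trees catch fire, 1 burn out
  ......
  ......
  ......
  ......
  ......

......
......
......
......
......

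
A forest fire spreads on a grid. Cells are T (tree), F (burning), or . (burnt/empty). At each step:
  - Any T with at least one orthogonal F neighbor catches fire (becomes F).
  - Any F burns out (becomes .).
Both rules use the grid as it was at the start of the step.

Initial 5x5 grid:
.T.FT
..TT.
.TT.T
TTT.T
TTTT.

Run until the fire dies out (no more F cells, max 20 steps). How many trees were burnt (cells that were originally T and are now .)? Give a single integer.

Step 1: +2 fires, +1 burnt (F count now 2)
Step 2: +1 fires, +2 burnt (F count now 1)
Step 3: +1 fires, +1 burnt (F count now 1)
Step 4: +2 fires, +1 burnt (F count now 2)
Step 5: +2 fires, +2 burnt (F count now 2)
Step 6: +3 fires, +2 burnt (F count now 3)
Step 7: +1 fires, +3 burnt (F count now 1)
Step 8: +0 fires, +1 burnt (F count now 0)
Fire out after step 8
Initially T: 15, now '.': 22
Total burnt (originally-T cells now '.'): 12

Answer: 12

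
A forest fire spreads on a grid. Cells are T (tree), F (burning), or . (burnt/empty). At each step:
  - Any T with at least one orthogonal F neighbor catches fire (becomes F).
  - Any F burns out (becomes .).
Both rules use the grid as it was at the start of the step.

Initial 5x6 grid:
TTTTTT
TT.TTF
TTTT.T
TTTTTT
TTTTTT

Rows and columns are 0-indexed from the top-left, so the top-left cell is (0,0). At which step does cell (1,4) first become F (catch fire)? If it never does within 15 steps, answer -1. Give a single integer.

Step 1: cell (1,4)='F' (+3 fires, +1 burnt)
  -> target ignites at step 1
Step 2: cell (1,4)='.' (+3 fires, +3 burnt)
Step 3: cell (1,4)='.' (+4 fires, +3 burnt)
Step 4: cell (1,4)='.' (+4 fires, +4 burnt)
Step 5: cell (1,4)='.' (+4 fires, +4 burnt)
Step 6: cell (1,4)='.' (+5 fires, +4 burnt)
Step 7: cell (1,4)='.' (+3 fires, +5 burnt)
Step 8: cell (1,4)='.' (+1 fires, +3 burnt)
Step 9: cell (1,4)='.' (+0 fires, +1 burnt)
  fire out at step 9

1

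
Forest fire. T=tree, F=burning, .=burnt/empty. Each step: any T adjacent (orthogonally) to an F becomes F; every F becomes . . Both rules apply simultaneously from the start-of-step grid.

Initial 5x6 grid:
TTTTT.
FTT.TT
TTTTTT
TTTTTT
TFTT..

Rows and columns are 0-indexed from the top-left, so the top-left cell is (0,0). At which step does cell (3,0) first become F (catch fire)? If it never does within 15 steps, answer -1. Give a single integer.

Step 1: cell (3,0)='T' (+6 fires, +2 burnt)
Step 2: cell (3,0)='F' (+6 fires, +6 burnt)
  -> target ignites at step 2
Step 3: cell (3,0)='.' (+3 fires, +6 burnt)
Step 4: cell (3,0)='.' (+3 fires, +3 burnt)
Step 5: cell (3,0)='.' (+3 fires, +3 burnt)
Step 6: cell (3,0)='.' (+2 fires, +3 burnt)
Step 7: cell (3,0)='.' (+1 fires, +2 burnt)
Step 8: cell (3,0)='.' (+0 fires, +1 burnt)
  fire out at step 8

2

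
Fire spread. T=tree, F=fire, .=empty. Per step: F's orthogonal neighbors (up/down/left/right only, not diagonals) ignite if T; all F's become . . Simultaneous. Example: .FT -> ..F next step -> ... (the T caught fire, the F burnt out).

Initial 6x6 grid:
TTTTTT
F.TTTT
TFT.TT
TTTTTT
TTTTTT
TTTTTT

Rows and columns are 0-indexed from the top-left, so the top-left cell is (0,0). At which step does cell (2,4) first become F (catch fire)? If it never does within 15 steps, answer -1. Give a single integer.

Step 1: cell (2,4)='T' (+4 fires, +2 burnt)
Step 2: cell (2,4)='T' (+5 fires, +4 burnt)
Step 3: cell (2,4)='T' (+6 fires, +5 burnt)
Step 4: cell (2,4)='T' (+6 fires, +6 burnt)
Step 5: cell (2,4)='F' (+6 fires, +6 burnt)
  -> target ignites at step 5
Step 6: cell (2,4)='.' (+4 fires, +6 burnt)
Step 7: cell (2,4)='.' (+1 fires, +4 burnt)
Step 8: cell (2,4)='.' (+0 fires, +1 burnt)
  fire out at step 8

5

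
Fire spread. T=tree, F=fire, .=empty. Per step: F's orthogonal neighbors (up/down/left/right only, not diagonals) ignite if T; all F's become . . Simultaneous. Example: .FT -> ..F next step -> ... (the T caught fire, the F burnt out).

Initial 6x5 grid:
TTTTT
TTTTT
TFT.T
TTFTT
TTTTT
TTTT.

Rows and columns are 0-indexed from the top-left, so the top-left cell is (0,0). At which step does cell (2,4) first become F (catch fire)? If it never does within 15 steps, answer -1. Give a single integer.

Step 1: cell (2,4)='T' (+6 fires, +2 burnt)
Step 2: cell (2,4)='T' (+8 fires, +6 burnt)
Step 3: cell (2,4)='F' (+8 fires, +8 burnt)
  -> target ignites at step 3
Step 4: cell (2,4)='.' (+3 fires, +8 burnt)
Step 5: cell (2,4)='.' (+1 fires, +3 burnt)
Step 6: cell (2,4)='.' (+0 fires, +1 burnt)
  fire out at step 6

3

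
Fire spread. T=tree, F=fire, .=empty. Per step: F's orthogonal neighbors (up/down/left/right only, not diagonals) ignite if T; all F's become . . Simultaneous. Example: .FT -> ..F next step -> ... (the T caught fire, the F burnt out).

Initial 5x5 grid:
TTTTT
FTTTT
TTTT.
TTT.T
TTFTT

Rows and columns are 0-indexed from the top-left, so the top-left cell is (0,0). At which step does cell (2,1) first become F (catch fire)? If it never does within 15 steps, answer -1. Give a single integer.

Step 1: cell (2,1)='T' (+6 fires, +2 burnt)
Step 2: cell (2,1)='F' (+8 fires, +6 burnt)
  -> target ignites at step 2
Step 3: cell (2,1)='.' (+4 fires, +8 burnt)
Step 4: cell (2,1)='.' (+2 fires, +4 burnt)
Step 5: cell (2,1)='.' (+1 fires, +2 burnt)
Step 6: cell (2,1)='.' (+0 fires, +1 burnt)
  fire out at step 6

2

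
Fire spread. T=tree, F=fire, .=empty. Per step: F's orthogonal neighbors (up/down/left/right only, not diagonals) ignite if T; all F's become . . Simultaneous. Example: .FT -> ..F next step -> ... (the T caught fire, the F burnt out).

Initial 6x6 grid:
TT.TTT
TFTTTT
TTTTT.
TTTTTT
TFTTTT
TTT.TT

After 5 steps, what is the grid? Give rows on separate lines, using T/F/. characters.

Step 1: 8 trees catch fire, 2 burn out
  TF.TTT
  F.FTTT
  TFTTT.
  TFTTTT
  F.FTTT
  TFT.TT
Step 2: 9 trees catch fire, 8 burn out
  F..TTT
  ...FTT
  F.FTT.
  F.FTTT
  ...FTT
  F.F.TT
Step 3: 5 trees catch fire, 9 burn out
  ...FTT
  ....FT
  ...FT.
  ...FTT
  ....FT
  ....TT
Step 4: 6 trees catch fire, 5 burn out
  ....FT
  .....F
  ....F.
  ....FT
  .....F
  ....FT
Step 5: 3 trees catch fire, 6 burn out
  .....F
  ......
  ......
  .....F
  ......
  .....F

.....F
......
......
.....F
......
.....F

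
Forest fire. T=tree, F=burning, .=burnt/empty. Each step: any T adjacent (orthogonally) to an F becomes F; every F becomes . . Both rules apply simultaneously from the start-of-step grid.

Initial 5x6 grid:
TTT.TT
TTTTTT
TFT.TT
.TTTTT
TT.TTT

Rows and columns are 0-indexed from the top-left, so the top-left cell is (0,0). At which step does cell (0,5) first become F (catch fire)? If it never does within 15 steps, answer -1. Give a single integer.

Step 1: cell (0,5)='T' (+4 fires, +1 burnt)
Step 2: cell (0,5)='T' (+5 fires, +4 burnt)
Step 3: cell (0,5)='T' (+5 fires, +5 burnt)
Step 4: cell (0,5)='T' (+3 fires, +5 burnt)
Step 5: cell (0,5)='T' (+5 fires, +3 burnt)
Step 6: cell (0,5)='F' (+3 fires, +5 burnt)
  -> target ignites at step 6
Step 7: cell (0,5)='.' (+0 fires, +3 burnt)
  fire out at step 7

6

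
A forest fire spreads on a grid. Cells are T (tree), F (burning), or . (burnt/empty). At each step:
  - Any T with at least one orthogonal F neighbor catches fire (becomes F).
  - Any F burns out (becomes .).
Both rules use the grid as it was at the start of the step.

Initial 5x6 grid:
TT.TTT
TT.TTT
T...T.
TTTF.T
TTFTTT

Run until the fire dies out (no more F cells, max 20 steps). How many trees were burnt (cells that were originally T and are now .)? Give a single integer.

Step 1: +3 fires, +2 burnt (F count now 3)
Step 2: +3 fires, +3 burnt (F count now 3)
Step 3: +2 fires, +3 burnt (F count now 2)
Step 4: +2 fires, +2 burnt (F count now 2)
Step 5: +1 fires, +2 burnt (F count now 1)
Step 6: +2 fires, +1 burnt (F count now 2)
Step 7: +1 fires, +2 burnt (F count now 1)
Step 8: +0 fires, +1 burnt (F count now 0)
Fire out after step 8
Initially T: 21, now '.': 23
Total burnt (originally-T cells now '.'): 14

Answer: 14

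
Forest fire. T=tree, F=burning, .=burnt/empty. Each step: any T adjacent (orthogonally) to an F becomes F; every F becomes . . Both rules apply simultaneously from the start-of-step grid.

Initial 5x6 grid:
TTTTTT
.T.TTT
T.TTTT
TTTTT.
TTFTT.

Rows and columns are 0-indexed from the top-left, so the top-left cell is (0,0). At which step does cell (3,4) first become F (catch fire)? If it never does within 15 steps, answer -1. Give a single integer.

Step 1: cell (3,4)='T' (+3 fires, +1 burnt)
Step 2: cell (3,4)='T' (+5 fires, +3 burnt)
Step 3: cell (3,4)='F' (+3 fires, +5 burnt)
  -> target ignites at step 3
Step 4: cell (3,4)='.' (+3 fires, +3 burnt)
Step 5: cell (3,4)='.' (+3 fires, +3 burnt)
Step 6: cell (3,4)='.' (+3 fires, +3 burnt)
Step 7: cell (3,4)='.' (+2 fires, +3 burnt)
Step 8: cell (3,4)='.' (+2 fires, +2 burnt)
Step 9: cell (3,4)='.' (+0 fires, +2 burnt)
  fire out at step 9

3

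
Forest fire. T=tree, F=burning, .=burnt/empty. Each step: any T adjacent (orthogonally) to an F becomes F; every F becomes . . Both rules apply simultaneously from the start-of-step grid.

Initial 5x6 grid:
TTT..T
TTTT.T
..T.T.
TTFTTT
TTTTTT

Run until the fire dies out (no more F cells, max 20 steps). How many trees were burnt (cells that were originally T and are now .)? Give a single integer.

Answer: 20

Derivation:
Step 1: +4 fires, +1 burnt (F count now 4)
Step 2: +5 fires, +4 burnt (F count now 5)
Step 3: +7 fires, +5 burnt (F count now 7)
Step 4: +3 fires, +7 burnt (F count now 3)
Step 5: +1 fires, +3 burnt (F count now 1)
Step 6: +0 fires, +1 burnt (F count now 0)
Fire out after step 6
Initially T: 22, now '.': 28
Total burnt (originally-T cells now '.'): 20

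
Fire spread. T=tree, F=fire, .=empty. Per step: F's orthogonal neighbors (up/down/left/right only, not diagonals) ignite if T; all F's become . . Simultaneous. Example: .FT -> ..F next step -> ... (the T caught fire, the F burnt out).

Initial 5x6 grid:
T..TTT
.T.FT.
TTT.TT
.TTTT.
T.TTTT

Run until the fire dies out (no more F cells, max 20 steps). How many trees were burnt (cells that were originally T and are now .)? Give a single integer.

Answer: 18

Derivation:
Step 1: +2 fires, +1 burnt (F count now 2)
Step 2: +2 fires, +2 burnt (F count now 2)
Step 3: +3 fires, +2 burnt (F count now 3)
Step 4: +2 fires, +3 burnt (F count now 2)
Step 5: +3 fires, +2 burnt (F count now 3)
Step 6: +3 fires, +3 burnt (F count now 3)
Step 7: +1 fires, +3 burnt (F count now 1)
Step 8: +2 fires, +1 burnt (F count now 2)
Step 9: +0 fires, +2 burnt (F count now 0)
Fire out after step 9
Initially T: 20, now '.': 28
Total burnt (originally-T cells now '.'): 18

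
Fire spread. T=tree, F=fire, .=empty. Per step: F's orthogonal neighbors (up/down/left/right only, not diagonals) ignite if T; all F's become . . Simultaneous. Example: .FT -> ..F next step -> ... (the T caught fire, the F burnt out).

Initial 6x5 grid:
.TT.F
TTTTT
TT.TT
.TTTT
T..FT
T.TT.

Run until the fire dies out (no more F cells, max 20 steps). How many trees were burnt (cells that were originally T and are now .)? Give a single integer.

Answer: 18

Derivation:
Step 1: +4 fires, +2 burnt (F count now 4)
Step 2: +6 fires, +4 burnt (F count now 6)
Step 3: +2 fires, +6 burnt (F count now 2)
Step 4: +3 fires, +2 burnt (F count now 3)
Step 5: +3 fires, +3 burnt (F count now 3)
Step 6: +0 fires, +3 burnt (F count now 0)
Fire out after step 6
Initially T: 20, now '.': 28
Total burnt (originally-T cells now '.'): 18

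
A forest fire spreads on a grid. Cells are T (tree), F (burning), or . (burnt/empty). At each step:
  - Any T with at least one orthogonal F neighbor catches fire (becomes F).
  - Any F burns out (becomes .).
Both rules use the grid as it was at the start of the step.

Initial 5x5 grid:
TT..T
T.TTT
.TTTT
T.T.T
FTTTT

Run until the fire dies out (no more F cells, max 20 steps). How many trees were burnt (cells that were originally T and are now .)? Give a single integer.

Step 1: +2 fires, +1 burnt (F count now 2)
Step 2: +1 fires, +2 burnt (F count now 1)
Step 3: +2 fires, +1 burnt (F count now 2)
Step 4: +2 fires, +2 burnt (F count now 2)
Step 5: +4 fires, +2 burnt (F count now 4)
Step 6: +2 fires, +4 burnt (F count now 2)
Step 7: +1 fires, +2 burnt (F count now 1)
Step 8: +1 fires, +1 burnt (F count now 1)
Step 9: +0 fires, +1 burnt (F count now 0)
Fire out after step 9
Initially T: 18, now '.': 22
Total burnt (originally-T cells now '.'): 15

Answer: 15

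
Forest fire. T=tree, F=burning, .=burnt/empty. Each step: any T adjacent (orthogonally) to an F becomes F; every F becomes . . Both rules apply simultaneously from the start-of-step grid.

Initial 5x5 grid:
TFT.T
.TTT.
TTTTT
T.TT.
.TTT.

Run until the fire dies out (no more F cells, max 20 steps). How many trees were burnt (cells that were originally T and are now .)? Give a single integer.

Step 1: +3 fires, +1 burnt (F count now 3)
Step 2: +2 fires, +3 burnt (F count now 2)
Step 3: +3 fires, +2 burnt (F count now 3)
Step 4: +3 fires, +3 burnt (F count now 3)
Step 5: +3 fires, +3 burnt (F count now 3)
Step 6: +2 fires, +3 burnt (F count now 2)
Step 7: +0 fires, +2 burnt (F count now 0)
Fire out after step 7
Initially T: 17, now '.': 24
Total burnt (originally-T cells now '.'): 16

Answer: 16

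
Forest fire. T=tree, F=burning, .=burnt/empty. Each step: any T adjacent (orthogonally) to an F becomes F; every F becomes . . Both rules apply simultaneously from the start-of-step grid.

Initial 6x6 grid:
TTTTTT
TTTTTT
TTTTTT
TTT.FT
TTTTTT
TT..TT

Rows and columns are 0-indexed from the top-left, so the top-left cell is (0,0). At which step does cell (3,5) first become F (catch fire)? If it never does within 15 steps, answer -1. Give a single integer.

Step 1: cell (3,5)='F' (+3 fires, +1 burnt)
  -> target ignites at step 1
Step 2: cell (3,5)='.' (+6 fires, +3 burnt)
Step 3: cell (3,5)='.' (+6 fires, +6 burnt)
Step 4: cell (3,5)='.' (+6 fires, +6 burnt)
Step 5: cell (3,5)='.' (+6 fires, +6 burnt)
Step 6: cell (3,5)='.' (+4 fires, +6 burnt)
Step 7: cell (3,5)='.' (+1 fires, +4 burnt)
Step 8: cell (3,5)='.' (+0 fires, +1 burnt)
  fire out at step 8

1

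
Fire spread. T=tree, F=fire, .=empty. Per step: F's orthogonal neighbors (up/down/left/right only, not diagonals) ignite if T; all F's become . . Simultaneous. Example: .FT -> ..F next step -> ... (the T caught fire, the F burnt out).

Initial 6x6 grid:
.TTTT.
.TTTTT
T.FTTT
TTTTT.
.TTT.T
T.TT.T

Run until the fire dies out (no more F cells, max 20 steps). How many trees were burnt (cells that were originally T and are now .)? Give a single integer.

Step 1: +3 fires, +1 burnt (F count now 3)
Step 2: +7 fires, +3 burnt (F count now 7)
Step 3: +9 fires, +7 burnt (F count now 9)
Step 4: +4 fires, +9 burnt (F count now 4)
Step 5: +0 fires, +4 burnt (F count now 0)
Fire out after step 5
Initially T: 26, now '.': 33
Total burnt (originally-T cells now '.'): 23

Answer: 23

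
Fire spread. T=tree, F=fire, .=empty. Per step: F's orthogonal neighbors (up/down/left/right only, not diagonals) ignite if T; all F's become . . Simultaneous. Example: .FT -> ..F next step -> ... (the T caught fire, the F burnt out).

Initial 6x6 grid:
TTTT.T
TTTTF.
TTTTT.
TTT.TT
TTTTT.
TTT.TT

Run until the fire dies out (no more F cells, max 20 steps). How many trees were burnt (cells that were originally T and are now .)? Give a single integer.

Answer: 28

Derivation:
Step 1: +2 fires, +1 burnt (F count now 2)
Step 2: +4 fires, +2 burnt (F count now 4)
Step 3: +5 fires, +4 burnt (F count now 5)
Step 4: +6 fires, +5 burnt (F count now 6)
Step 5: +5 fires, +6 burnt (F count now 5)
Step 6: +3 fires, +5 burnt (F count now 3)
Step 7: +2 fires, +3 burnt (F count now 2)
Step 8: +1 fires, +2 burnt (F count now 1)
Step 9: +0 fires, +1 burnt (F count now 0)
Fire out after step 9
Initially T: 29, now '.': 35
Total burnt (originally-T cells now '.'): 28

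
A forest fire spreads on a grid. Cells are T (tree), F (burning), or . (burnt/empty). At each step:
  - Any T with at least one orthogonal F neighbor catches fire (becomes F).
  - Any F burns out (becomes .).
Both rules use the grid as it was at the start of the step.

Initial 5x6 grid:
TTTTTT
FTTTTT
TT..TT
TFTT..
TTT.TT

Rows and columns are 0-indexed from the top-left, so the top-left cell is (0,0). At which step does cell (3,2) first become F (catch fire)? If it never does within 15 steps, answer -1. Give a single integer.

Step 1: cell (3,2)='F' (+7 fires, +2 burnt)
  -> target ignites at step 1
Step 2: cell (3,2)='.' (+5 fires, +7 burnt)
Step 3: cell (3,2)='.' (+2 fires, +5 burnt)
Step 4: cell (3,2)='.' (+2 fires, +2 burnt)
Step 5: cell (3,2)='.' (+3 fires, +2 burnt)
Step 6: cell (3,2)='.' (+2 fires, +3 burnt)
Step 7: cell (3,2)='.' (+0 fires, +2 burnt)
  fire out at step 7

1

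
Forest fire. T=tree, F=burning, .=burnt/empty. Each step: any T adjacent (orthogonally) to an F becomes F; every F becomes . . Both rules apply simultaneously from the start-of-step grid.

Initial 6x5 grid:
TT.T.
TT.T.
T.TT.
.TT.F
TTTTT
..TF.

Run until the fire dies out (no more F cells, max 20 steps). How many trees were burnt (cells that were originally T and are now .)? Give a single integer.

Step 1: +3 fires, +2 burnt (F count now 3)
Step 2: +1 fires, +3 burnt (F count now 1)
Step 3: +2 fires, +1 burnt (F count now 2)
Step 4: +3 fires, +2 burnt (F count now 3)
Step 5: +1 fires, +3 burnt (F count now 1)
Step 6: +1 fires, +1 burnt (F count now 1)
Step 7: +1 fires, +1 burnt (F count now 1)
Step 8: +0 fires, +1 burnt (F count now 0)
Fire out after step 8
Initially T: 17, now '.': 25
Total burnt (originally-T cells now '.'): 12

Answer: 12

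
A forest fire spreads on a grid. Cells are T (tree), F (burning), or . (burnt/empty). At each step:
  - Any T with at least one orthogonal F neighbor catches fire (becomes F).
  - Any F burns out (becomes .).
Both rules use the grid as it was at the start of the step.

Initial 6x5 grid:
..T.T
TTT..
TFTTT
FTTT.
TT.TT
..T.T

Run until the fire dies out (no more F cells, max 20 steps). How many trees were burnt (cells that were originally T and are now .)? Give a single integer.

Answer: 16

Derivation:
Step 1: +5 fires, +2 burnt (F count now 5)
Step 2: +5 fires, +5 burnt (F count now 5)
Step 3: +3 fires, +5 burnt (F count now 3)
Step 4: +1 fires, +3 burnt (F count now 1)
Step 5: +1 fires, +1 burnt (F count now 1)
Step 6: +1 fires, +1 burnt (F count now 1)
Step 7: +0 fires, +1 burnt (F count now 0)
Fire out after step 7
Initially T: 18, now '.': 28
Total burnt (originally-T cells now '.'): 16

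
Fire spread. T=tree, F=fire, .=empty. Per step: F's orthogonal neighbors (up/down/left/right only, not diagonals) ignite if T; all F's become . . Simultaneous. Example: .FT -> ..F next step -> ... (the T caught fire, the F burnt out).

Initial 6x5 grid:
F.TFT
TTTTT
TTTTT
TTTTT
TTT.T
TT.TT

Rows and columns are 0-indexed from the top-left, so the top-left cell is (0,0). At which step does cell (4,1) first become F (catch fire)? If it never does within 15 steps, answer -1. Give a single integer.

Step 1: cell (4,1)='T' (+4 fires, +2 burnt)
Step 2: cell (4,1)='T' (+5 fires, +4 burnt)
Step 3: cell (4,1)='T' (+5 fires, +5 burnt)
Step 4: cell (4,1)='T' (+4 fires, +5 burnt)
Step 5: cell (4,1)='F' (+4 fires, +4 burnt)
  -> target ignites at step 5
Step 6: cell (4,1)='.' (+2 fires, +4 burnt)
Step 7: cell (4,1)='.' (+1 fires, +2 burnt)
Step 8: cell (4,1)='.' (+0 fires, +1 burnt)
  fire out at step 8

5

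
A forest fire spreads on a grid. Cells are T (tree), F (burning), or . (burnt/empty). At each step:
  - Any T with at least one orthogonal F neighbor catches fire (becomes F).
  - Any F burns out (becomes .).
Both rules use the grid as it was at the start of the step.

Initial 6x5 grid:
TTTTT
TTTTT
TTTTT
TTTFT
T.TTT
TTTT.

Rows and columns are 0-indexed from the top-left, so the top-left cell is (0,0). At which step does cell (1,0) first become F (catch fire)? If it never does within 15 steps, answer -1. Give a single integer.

Step 1: cell (1,0)='T' (+4 fires, +1 burnt)
Step 2: cell (1,0)='T' (+7 fires, +4 burnt)
Step 3: cell (1,0)='T' (+6 fires, +7 burnt)
Step 4: cell (1,0)='T' (+6 fires, +6 burnt)
Step 5: cell (1,0)='F' (+3 fires, +6 burnt)
  -> target ignites at step 5
Step 6: cell (1,0)='.' (+1 fires, +3 burnt)
Step 7: cell (1,0)='.' (+0 fires, +1 burnt)
  fire out at step 7

5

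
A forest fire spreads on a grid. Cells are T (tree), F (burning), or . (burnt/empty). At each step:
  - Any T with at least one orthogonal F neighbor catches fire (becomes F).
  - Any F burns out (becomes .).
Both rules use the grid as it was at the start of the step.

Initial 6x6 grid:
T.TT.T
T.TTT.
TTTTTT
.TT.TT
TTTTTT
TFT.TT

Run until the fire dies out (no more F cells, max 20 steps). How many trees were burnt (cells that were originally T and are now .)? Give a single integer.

Step 1: +3 fires, +1 burnt (F count now 3)
Step 2: +3 fires, +3 burnt (F count now 3)
Step 3: +3 fires, +3 burnt (F count now 3)
Step 4: +3 fires, +3 burnt (F count now 3)
Step 5: +6 fires, +3 burnt (F count now 6)
Step 6: +6 fires, +6 burnt (F count now 6)
Step 7: +3 fires, +6 burnt (F count now 3)
Step 8: +0 fires, +3 burnt (F count now 0)
Fire out after step 8
Initially T: 28, now '.': 35
Total burnt (originally-T cells now '.'): 27

Answer: 27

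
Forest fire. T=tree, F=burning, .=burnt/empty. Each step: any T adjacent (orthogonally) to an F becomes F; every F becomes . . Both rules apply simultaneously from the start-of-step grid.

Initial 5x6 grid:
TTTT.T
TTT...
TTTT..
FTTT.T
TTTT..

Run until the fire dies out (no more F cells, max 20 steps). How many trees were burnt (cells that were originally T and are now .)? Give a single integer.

Answer: 18

Derivation:
Step 1: +3 fires, +1 burnt (F count now 3)
Step 2: +4 fires, +3 burnt (F count now 4)
Step 3: +5 fires, +4 burnt (F count now 5)
Step 4: +4 fires, +5 burnt (F count now 4)
Step 5: +1 fires, +4 burnt (F count now 1)
Step 6: +1 fires, +1 burnt (F count now 1)
Step 7: +0 fires, +1 burnt (F count now 0)
Fire out after step 7
Initially T: 20, now '.': 28
Total burnt (originally-T cells now '.'): 18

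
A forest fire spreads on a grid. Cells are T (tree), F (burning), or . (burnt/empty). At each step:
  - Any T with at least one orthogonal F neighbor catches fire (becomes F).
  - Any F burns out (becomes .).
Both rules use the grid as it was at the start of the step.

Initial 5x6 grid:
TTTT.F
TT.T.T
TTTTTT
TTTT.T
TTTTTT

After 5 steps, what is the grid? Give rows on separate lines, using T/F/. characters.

Step 1: 1 trees catch fire, 1 burn out
  TTTT..
  TT.T.F
  TTTTTT
  TTTT.T
  TTTTTT
Step 2: 1 trees catch fire, 1 burn out
  TTTT..
  TT.T..
  TTTTTF
  TTTT.T
  TTTTTT
Step 3: 2 trees catch fire, 1 burn out
  TTTT..
  TT.T..
  TTTTF.
  TTTT.F
  TTTTTT
Step 4: 2 trees catch fire, 2 burn out
  TTTT..
  TT.T..
  TTTF..
  TTTT..
  TTTTTF
Step 5: 4 trees catch fire, 2 burn out
  TTTT..
  TT.F..
  TTF...
  TTTF..
  TTTTF.

TTTT..
TT.F..
TTF...
TTTF..
TTTTF.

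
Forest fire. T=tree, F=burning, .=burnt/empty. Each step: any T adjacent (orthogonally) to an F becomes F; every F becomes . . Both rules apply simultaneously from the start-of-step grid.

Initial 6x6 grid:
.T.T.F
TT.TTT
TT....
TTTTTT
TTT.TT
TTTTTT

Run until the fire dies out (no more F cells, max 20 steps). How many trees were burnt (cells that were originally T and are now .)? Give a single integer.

Step 1: +1 fires, +1 burnt (F count now 1)
Step 2: +1 fires, +1 burnt (F count now 1)
Step 3: +1 fires, +1 burnt (F count now 1)
Step 4: +1 fires, +1 burnt (F count now 1)
Step 5: +0 fires, +1 burnt (F count now 0)
Fire out after step 5
Initially T: 26, now '.': 14
Total burnt (originally-T cells now '.'): 4

Answer: 4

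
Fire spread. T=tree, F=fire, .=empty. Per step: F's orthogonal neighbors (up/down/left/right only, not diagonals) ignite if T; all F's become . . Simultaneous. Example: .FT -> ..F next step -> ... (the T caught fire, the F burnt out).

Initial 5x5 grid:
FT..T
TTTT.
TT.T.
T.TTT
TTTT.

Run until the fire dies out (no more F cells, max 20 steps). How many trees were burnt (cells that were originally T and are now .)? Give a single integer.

Answer: 16

Derivation:
Step 1: +2 fires, +1 burnt (F count now 2)
Step 2: +2 fires, +2 burnt (F count now 2)
Step 3: +3 fires, +2 burnt (F count now 3)
Step 4: +2 fires, +3 burnt (F count now 2)
Step 5: +2 fires, +2 burnt (F count now 2)
Step 6: +2 fires, +2 burnt (F count now 2)
Step 7: +3 fires, +2 burnt (F count now 3)
Step 8: +0 fires, +3 burnt (F count now 0)
Fire out after step 8
Initially T: 17, now '.': 24
Total burnt (originally-T cells now '.'): 16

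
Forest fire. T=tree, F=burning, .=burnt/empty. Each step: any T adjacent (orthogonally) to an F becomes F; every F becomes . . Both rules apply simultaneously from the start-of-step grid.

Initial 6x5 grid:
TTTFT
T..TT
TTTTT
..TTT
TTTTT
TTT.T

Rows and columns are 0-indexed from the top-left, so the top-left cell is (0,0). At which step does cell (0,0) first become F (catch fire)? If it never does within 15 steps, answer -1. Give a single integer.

Step 1: cell (0,0)='T' (+3 fires, +1 burnt)
Step 2: cell (0,0)='T' (+3 fires, +3 burnt)
Step 3: cell (0,0)='F' (+4 fires, +3 burnt)
  -> target ignites at step 3
Step 4: cell (0,0)='.' (+5 fires, +4 burnt)
Step 5: cell (0,0)='.' (+3 fires, +5 burnt)
Step 6: cell (0,0)='.' (+3 fires, +3 burnt)
Step 7: cell (0,0)='.' (+2 fires, +3 burnt)
Step 8: cell (0,0)='.' (+1 fires, +2 burnt)
Step 9: cell (0,0)='.' (+0 fires, +1 burnt)
  fire out at step 9

3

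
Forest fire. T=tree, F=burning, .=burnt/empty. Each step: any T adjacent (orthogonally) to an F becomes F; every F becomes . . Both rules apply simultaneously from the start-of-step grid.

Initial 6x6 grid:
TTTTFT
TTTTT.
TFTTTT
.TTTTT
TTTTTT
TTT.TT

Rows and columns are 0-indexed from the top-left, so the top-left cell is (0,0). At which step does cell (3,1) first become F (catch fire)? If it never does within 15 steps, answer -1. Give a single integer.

Step 1: cell (3,1)='F' (+7 fires, +2 burnt)
  -> target ignites at step 1
Step 2: cell (3,1)='.' (+9 fires, +7 burnt)
Step 3: cell (3,1)='.' (+7 fires, +9 burnt)
Step 4: cell (3,1)='.' (+5 fires, +7 burnt)
Step 5: cell (3,1)='.' (+2 fires, +5 burnt)
Step 6: cell (3,1)='.' (+1 fires, +2 burnt)
Step 7: cell (3,1)='.' (+0 fires, +1 burnt)
  fire out at step 7

1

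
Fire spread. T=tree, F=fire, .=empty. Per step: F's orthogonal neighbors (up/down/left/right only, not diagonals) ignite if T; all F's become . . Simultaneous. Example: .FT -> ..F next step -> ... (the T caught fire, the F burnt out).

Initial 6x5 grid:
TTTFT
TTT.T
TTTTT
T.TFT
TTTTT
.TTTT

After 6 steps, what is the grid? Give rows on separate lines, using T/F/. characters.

Step 1: 6 trees catch fire, 2 burn out
  TTF.F
  TTT.T
  TTTFT
  T.F.F
  TTTFT
  .TTTT
Step 2: 8 trees catch fire, 6 burn out
  TF...
  TTF.F
  TTF.F
  T....
  TTF.F
  .TTFT
Step 3: 6 trees catch fire, 8 burn out
  F....
  TF...
  TF...
  T....
  TF...
  .TF.F
Step 4: 4 trees catch fire, 6 burn out
  .....
  F....
  F....
  T....
  F....
  .F...
Step 5: 1 trees catch fire, 4 burn out
  .....
  .....
  .....
  F....
  .....
  .....
Step 6: 0 trees catch fire, 1 burn out
  .....
  .....
  .....
  .....
  .....
  .....

.....
.....
.....
.....
.....
.....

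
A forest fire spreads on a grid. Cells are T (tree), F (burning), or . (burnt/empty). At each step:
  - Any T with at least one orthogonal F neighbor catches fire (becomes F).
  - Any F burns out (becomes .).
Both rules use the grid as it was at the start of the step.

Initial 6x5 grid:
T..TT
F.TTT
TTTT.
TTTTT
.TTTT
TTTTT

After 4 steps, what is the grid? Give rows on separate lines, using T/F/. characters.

Step 1: 2 trees catch fire, 1 burn out
  F..TT
  ..TTT
  FTTT.
  TTTTT
  .TTTT
  TTTTT
Step 2: 2 trees catch fire, 2 burn out
  ...TT
  ..TTT
  .FTT.
  FTTTT
  .TTTT
  TTTTT
Step 3: 2 trees catch fire, 2 burn out
  ...TT
  ..TTT
  ..FT.
  .FTTT
  .TTTT
  TTTTT
Step 4: 4 trees catch fire, 2 burn out
  ...TT
  ..FTT
  ...F.
  ..FTT
  .FTTT
  TTTTT

...TT
..FTT
...F.
..FTT
.FTTT
TTTTT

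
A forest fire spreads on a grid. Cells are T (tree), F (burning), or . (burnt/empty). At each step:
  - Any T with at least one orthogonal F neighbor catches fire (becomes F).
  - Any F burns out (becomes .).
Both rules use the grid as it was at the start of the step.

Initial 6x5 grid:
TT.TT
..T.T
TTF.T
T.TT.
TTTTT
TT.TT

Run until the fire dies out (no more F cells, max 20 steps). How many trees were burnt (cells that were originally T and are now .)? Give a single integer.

Answer: 15

Derivation:
Step 1: +3 fires, +1 burnt (F count now 3)
Step 2: +3 fires, +3 burnt (F count now 3)
Step 3: +3 fires, +3 burnt (F count now 3)
Step 4: +4 fires, +3 burnt (F count now 4)
Step 5: +2 fires, +4 burnt (F count now 2)
Step 6: +0 fires, +2 burnt (F count now 0)
Fire out after step 6
Initially T: 21, now '.': 24
Total burnt (originally-T cells now '.'): 15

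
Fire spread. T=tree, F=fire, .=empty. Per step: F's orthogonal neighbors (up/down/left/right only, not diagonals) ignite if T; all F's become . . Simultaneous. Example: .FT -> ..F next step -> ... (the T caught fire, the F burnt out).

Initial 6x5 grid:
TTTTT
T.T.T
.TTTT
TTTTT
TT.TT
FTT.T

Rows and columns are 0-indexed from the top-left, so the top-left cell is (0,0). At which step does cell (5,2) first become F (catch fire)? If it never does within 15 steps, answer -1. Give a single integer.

Step 1: cell (5,2)='T' (+2 fires, +1 burnt)
Step 2: cell (5,2)='F' (+3 fires, +2 burnt)
  -> target ignites at step 2
Step 3: cell (5,2)='.' (+1 fires, +3 burnt)
Step 4: cell (5,2)='.' (+2 fires, +1 burnt)
Step 5: cell (5,2)='.' (+2 fires, +2 burnt)
Step 6: cell (5,2)='.' (+4 fires, +2 burnt)
Step 7: cell (5,2)='.' (+3 fires, +4 burnt)
Step 8: cell (5,2)='.' (+4 fires, +3 burnt)
Step 9: cell (5,2)='.' (+2 fires, +4 burnt)
Step 10: cell (5,2)='.' (+1 fires, +2 burnt)
Step 11: cell (5,2)='.' (+0 fires, +1 burnt)
  fire out at step 11

2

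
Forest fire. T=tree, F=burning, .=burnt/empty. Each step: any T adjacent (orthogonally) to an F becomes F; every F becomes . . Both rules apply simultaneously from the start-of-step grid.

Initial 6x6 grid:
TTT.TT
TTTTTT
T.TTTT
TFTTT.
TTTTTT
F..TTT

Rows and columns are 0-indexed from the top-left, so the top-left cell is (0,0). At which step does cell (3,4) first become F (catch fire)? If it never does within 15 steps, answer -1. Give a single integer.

Step 1: cell (3,4)='T' (+4 fires, +2 burnt)
Step 2: cell (3,4)='T' (+4 fires, +4 burnt)
Step 3: cell (3,4)='F' (+5 fires, +4 burnt)
  -> target ignites at step 3
Step 4: cell (3,4)='.' (+7 fires, +5 burnt)
Step 5: cell (3,4)='.' (+5 fires, +7 burnt)
Step 6: cell (3,4)='.' (+3 fires, +5 burnt)
Step 7: cell (3,4)='.' (+1 fires, +3 burnt)
Step 8: cell (3,4)='.' (+0 fires, +1 burnt)
  fire out at step 8

3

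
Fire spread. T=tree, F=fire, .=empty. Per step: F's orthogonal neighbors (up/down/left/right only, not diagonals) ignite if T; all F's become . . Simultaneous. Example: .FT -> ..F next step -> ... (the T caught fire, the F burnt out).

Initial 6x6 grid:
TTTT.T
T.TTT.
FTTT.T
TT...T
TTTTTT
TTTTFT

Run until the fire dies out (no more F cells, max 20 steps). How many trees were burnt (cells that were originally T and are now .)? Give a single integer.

Answer: 26

Derivation:
Step 1: +6 fires, +2 burnt (F count now 6)
Step 2: +7 fires, +6 burnt (F count now 7)
Step 3: +8 fires, +7 burnt (F count now 8)
Step 4: +3 fires, +8 burnt (F count now 3)
Step 5: +2 fires, +3 burnt (F count now 2)
Step 6: +0 fires, +2 burnt (F count now 0)
Fire out after step 6
Initially T: 27, now '.': 35
Total burnt (originally-T cells now '.'): 26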